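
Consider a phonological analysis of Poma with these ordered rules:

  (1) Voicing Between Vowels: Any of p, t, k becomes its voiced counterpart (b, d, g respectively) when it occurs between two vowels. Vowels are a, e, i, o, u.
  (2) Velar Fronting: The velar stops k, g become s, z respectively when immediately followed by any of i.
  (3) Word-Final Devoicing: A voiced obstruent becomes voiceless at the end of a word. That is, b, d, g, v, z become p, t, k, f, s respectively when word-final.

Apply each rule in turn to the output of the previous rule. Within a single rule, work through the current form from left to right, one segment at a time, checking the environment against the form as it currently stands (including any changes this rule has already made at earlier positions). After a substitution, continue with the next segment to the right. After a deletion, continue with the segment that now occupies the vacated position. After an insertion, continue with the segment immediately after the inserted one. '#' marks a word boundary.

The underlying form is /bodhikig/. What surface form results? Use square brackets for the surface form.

[bodhizik]

(1) Voicing Between Vowels: [bodhikig] → [bodhigig]
(2) Velar Fronting: [bodhigig] → [bodhizig]
(3) Word-Final Devoicing: [bodhizig] → [bodhizik]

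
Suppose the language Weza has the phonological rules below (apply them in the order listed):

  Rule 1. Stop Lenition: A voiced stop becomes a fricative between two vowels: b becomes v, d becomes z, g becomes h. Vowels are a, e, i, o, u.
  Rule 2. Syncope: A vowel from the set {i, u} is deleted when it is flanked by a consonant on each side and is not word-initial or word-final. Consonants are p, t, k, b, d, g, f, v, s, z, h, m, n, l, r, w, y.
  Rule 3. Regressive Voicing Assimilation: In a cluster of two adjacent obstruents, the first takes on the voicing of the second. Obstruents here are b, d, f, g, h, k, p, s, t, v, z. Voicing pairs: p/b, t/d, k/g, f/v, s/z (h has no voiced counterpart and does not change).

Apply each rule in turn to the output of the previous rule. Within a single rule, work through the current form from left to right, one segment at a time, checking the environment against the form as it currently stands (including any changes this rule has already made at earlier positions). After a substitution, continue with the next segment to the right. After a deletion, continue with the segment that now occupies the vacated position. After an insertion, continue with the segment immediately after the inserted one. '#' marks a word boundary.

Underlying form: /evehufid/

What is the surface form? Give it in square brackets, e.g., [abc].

Rule 1 Stop Lenition: no change — [evehufid]
Rule 2 Syncope: [evehufid] → [evehfd]
Rule 3 Regressive Voicing Assimilation: [evehfd] → [evehvd]

[evehvd]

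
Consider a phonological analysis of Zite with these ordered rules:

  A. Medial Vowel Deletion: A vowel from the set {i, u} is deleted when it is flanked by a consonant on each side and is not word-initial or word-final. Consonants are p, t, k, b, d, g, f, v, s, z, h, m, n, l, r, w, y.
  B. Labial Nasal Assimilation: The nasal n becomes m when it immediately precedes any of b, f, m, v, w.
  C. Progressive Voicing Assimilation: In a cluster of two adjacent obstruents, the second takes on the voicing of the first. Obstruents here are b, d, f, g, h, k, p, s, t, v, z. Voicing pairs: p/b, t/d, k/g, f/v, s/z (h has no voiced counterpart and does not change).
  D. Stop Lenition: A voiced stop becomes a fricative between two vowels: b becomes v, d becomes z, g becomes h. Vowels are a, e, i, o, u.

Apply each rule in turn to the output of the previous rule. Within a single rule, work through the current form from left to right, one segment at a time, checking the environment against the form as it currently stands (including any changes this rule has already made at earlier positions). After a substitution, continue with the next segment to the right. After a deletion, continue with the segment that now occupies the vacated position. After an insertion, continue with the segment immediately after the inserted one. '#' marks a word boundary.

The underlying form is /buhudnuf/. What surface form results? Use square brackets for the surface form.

[bhtmf]

A Medial Vowel Deletion: [buhudnuf] → [bhdnf]
B Labial Nasal Assimilation: [bhdnf] → [bhdmf]
C Progressive Voicing Assimilation: [bhdmf] → [bhtmf]
D Stop Lenition: no change — [bhtmf]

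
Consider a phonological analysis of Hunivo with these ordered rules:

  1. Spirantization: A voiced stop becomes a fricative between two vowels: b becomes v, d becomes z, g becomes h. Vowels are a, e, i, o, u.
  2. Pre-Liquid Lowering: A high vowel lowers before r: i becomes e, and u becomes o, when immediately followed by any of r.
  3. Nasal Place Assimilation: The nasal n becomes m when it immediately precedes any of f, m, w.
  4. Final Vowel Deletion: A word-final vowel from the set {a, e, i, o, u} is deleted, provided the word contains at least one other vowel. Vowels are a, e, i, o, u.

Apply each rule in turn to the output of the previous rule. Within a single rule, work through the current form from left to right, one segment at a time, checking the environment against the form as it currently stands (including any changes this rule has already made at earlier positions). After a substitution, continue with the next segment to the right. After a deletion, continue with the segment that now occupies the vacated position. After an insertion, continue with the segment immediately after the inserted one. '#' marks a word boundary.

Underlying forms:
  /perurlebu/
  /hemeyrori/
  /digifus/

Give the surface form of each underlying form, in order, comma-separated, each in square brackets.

[perorlev], [hemeyror], [dihifus]

/perurlebu/:
  1 Spirantization: [perurlebu] → [perurlevu]
  2 Pre-Liquid Lowering: [perurlevu] → [perorlevu]
  3 Nasal Place Assimilation: no change — [perorlevu]
  4 Final Vowel Deletion: [perorlevu] → [perorlev]
/hemeyrori/:
  1 Spirantization: no change — [hemeyrori]
  2 Pre-Liquid Lowering: no change — [hemeyrori]
  3 Nasal Place Assimilation: no change — [hemeyrori]
  4 Final Vowel Deletion: [hemeyrori] → [hemeyror]
/digifus/:
  1 Spirantization: [digifus] → [dihifus]
  2 Pre-Liquid Lowering: no change — [dihifus]
  3 Nasal Place Assimilation: no change — [dihifus]
  4 Final Vowel Deletion: no change — [dihifus]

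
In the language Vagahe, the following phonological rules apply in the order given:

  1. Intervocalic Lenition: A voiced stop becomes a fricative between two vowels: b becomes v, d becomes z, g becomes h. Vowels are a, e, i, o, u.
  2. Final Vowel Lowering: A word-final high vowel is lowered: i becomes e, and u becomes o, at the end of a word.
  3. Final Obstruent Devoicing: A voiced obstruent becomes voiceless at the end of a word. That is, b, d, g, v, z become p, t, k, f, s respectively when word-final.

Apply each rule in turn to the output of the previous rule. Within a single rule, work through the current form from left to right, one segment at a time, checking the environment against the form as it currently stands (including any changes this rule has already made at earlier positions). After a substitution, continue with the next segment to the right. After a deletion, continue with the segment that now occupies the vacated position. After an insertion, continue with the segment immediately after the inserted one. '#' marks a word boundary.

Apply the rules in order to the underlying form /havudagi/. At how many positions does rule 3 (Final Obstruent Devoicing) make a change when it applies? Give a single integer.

1 Intervocalic Lenition: [havudagi] → [havuzahi]
2 Final Vowel Lowering: [havuzahi] → [havuzahe]
3 Final Obstruent Devoicing: no change — [havuzahe]
Rule 3 changed 0 position(s).

0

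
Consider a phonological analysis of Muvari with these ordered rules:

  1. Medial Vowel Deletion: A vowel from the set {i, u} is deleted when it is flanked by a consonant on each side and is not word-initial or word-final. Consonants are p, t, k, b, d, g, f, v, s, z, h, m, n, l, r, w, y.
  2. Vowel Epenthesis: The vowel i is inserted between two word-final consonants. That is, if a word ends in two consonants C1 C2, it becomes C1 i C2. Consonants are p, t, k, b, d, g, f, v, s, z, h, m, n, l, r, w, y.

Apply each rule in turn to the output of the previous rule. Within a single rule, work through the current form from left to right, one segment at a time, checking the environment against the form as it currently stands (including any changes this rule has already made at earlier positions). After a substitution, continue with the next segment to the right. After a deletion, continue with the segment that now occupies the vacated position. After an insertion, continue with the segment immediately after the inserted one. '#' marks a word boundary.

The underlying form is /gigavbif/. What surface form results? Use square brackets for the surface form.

1 Medial Vowel Deletion: [gigavbif] → [ggavbf]
2 Vowel Epenthesis: [ggavbf] → [ggavbif]

[ggavbif]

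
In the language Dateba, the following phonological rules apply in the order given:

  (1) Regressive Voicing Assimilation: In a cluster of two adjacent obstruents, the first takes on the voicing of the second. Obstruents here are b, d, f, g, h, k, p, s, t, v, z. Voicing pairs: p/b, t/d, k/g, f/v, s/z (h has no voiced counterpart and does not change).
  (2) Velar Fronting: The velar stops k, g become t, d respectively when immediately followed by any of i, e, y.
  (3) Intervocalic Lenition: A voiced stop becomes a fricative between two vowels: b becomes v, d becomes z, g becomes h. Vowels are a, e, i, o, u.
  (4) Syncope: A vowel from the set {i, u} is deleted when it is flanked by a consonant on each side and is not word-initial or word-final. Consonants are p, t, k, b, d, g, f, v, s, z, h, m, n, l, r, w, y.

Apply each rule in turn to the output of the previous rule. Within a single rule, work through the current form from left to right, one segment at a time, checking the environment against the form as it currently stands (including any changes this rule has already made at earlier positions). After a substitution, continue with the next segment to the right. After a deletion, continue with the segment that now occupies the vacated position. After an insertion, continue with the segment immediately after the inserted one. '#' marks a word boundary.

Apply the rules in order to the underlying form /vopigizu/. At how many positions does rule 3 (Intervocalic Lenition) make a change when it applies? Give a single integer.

1

(1) Regressive Voicing Assimilation: no change — [vopigizu]
(2) Velar Fronting: [vopigizu] → [vopidizu]
(3) Intervocalic Lenition: [vopidizu] → [vopizizu]
(4) Syncope: [vopizizu] → [vopzzu]
Rule 3 changed 1 position(s).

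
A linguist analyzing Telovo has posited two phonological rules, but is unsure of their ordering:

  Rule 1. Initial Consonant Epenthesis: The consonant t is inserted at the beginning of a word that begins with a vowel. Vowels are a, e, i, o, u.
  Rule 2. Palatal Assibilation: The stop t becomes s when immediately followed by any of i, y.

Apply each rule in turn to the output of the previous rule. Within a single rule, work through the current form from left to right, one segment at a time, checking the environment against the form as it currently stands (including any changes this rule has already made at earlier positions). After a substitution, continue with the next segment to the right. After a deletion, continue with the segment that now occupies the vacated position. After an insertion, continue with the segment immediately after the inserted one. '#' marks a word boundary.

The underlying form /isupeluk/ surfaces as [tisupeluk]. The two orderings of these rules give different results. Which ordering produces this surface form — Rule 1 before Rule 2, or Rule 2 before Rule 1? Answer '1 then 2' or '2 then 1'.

2 then 1

Order 1 then 2:
  1 Initial Consonant Epenthesis: [isupeluk] → [tisupeluk]
  2 Palatal Assibilation: [tisupeluk] → [sisupeluk]
  result: [sisupeluk]
Order 2 then 1:
  2 Palatal Assibilation: no change — [isupeluk]
  1 Initial Consonant Epenthesis: [isupeluk] → [tisupeluk]
  result: [tisupeluk]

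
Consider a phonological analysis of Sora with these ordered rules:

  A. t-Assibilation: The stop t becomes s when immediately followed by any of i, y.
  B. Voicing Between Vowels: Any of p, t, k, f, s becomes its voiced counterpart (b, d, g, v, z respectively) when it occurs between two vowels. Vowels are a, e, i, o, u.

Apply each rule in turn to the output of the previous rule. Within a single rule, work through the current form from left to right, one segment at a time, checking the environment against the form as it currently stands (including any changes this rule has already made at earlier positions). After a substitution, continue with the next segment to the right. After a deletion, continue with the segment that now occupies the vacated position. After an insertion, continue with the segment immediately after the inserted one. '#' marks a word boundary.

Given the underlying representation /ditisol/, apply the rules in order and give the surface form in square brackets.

[dizizol]

A t-Assibilation: [ditisol] → [disisol]
B Voicing Between Vowels: [disisol] → [dizizol]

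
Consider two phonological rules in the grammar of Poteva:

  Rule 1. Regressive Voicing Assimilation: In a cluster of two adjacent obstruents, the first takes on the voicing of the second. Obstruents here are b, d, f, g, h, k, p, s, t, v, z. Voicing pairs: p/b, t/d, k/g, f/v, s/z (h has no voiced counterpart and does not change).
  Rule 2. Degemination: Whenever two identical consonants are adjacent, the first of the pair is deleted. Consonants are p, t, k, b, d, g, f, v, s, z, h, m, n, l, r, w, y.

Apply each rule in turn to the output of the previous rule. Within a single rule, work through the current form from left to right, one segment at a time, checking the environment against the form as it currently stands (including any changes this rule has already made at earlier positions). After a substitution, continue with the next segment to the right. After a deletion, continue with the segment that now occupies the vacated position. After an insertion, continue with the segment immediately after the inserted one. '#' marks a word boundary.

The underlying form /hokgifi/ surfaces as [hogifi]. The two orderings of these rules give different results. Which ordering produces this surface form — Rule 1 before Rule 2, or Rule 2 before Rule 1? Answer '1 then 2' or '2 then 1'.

1 then 2

Order 1 then 2:
  1 Regressive Voicing Assimilation: [hokgifi] → [hoggifi]
  2 Degemination: [hoggifi] → [hogifi]
  result: [hogifi]
Order 2 then 1:
  2 Degemination: no change — [hokgifi]
  1 Regressive Voicing Assimilation: [hokgifi] → [hoggifi]
  result: [hoggifi]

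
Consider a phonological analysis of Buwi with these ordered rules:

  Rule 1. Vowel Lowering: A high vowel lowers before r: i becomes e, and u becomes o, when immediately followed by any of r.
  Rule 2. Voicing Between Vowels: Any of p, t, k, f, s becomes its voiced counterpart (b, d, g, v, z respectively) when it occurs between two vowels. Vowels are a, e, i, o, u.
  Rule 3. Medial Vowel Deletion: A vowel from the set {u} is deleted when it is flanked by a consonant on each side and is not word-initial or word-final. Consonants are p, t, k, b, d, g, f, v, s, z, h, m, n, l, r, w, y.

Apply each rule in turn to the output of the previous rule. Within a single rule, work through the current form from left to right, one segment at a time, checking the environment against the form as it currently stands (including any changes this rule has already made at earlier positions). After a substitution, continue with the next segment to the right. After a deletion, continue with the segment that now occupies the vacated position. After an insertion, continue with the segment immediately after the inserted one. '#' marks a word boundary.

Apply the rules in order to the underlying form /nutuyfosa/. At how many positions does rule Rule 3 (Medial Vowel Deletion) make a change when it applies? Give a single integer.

Rule 1 Vowel Lowering: no change — [nutuyfosa]
Rule 2 Voicing Between Vowels: [nutuyfosa] → [nuduyfoza]
Rule 3 Medial Vowel Deletion: [nuduyfoza] → [ndyfoza]
Rule Rule 3 changed 2 position(s).

2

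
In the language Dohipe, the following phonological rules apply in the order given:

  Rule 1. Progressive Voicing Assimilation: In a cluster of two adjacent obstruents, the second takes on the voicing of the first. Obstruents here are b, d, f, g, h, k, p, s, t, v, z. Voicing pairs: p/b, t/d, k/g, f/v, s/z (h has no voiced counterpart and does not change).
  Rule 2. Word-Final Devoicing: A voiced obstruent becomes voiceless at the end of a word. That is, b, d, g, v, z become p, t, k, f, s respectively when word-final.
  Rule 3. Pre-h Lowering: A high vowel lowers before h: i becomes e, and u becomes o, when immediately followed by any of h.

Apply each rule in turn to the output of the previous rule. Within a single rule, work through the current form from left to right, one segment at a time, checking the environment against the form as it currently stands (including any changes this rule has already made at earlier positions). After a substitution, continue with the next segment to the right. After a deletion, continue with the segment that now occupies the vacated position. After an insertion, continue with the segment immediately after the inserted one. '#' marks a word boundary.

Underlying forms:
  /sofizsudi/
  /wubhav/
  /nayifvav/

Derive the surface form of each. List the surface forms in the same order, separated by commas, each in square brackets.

[sofizzudi], [wubhaf], [nayiffaf]

/sofizsudi/:
  Rule 1 Progressive Voicing Assimilation: [sofizsudi] → [sofizzudi]
  Rule 2 Word-Final Devoicing: no change — [sofizzudi]
  Rule 3 Pre-h Lowering: no change — [sofizzudi]
/wubhav/:
  Rule 1 Progressive Voicing Assimilation: no change — [wubhav]
  Rule 2 Word-Final Devoicing: [wubhav] → [wubhaf]
  Rule 3 Pre-h Lowering: no change — [wubhaf]
/nayifvav/:
  Rule 1 Progressive Voicing Assimilation: [nayifvav] → [nayiffav]
  Rule 2 Word-Final Devoicing: [nayiffav] → [nayiffaf]
  Rule 3 Pre-h Lowering: no change — [nayiffaf]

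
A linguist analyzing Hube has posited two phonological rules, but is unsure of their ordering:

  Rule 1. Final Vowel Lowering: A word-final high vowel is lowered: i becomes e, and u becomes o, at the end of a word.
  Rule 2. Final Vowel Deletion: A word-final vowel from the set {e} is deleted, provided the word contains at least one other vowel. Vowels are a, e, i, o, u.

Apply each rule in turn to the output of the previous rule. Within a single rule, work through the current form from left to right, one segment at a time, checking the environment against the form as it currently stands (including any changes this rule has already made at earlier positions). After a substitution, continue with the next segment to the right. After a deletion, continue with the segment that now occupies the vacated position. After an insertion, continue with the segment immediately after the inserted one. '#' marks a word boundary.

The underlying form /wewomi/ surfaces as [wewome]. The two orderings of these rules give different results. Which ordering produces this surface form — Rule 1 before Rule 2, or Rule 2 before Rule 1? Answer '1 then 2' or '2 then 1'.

2 then 1

Order 1 then 2:
  1 Final Vowel Lowering: [wewomi] → [wewome]
  2 Final Vowel Deletion: [wewome] → [wewom]
  result: [wewom]
Order 2 then 1:
  2 Final Vowel Deletion: no change — [wewomi]
  1 Final Vowel Lowering: [wewomi] → [wewome]
  result: [wewome]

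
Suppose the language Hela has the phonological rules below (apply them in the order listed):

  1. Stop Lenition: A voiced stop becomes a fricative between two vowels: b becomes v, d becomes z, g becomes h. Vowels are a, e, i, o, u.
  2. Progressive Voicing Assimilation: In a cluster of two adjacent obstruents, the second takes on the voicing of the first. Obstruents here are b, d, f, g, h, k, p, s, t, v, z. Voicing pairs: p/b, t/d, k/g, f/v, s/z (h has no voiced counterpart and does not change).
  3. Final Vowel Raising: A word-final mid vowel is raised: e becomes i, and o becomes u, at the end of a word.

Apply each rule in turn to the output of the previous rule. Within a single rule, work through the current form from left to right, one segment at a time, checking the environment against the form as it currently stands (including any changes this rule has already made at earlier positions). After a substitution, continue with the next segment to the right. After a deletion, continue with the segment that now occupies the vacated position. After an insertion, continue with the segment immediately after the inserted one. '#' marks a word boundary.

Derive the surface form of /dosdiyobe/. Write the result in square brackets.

1 Stop Lenition: [dosdiyobe] → [dosdiyove]
2 Progressive Voicing Assimilation: [dosdiyove] → [dostiyove]
3 Final Vowel Raising: [dostiyove] → [dostiyovi]

[dostiyovi]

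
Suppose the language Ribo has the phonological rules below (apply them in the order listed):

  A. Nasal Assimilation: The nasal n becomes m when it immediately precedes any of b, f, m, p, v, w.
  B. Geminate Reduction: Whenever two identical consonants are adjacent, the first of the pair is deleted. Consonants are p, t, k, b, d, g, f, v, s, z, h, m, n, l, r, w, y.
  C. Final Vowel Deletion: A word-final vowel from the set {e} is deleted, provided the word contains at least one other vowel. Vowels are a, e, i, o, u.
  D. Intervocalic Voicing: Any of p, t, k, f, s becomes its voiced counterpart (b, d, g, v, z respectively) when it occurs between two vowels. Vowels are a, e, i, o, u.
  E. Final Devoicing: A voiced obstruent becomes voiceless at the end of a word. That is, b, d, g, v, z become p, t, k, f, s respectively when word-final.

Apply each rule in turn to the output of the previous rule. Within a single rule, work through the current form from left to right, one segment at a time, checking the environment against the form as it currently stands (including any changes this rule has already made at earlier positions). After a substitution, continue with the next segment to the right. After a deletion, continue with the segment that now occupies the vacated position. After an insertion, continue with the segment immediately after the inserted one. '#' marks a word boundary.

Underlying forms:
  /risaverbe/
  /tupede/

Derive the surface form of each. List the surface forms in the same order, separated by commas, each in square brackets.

/risaverbe/:
  A Nasal Assimilation: no change — [risaverbe]
  B Geminate Reduction: no change — [risaverbe]
  C Final Vowel Deletion: [risaverbe] → [risaverb]
  D Intervocalic Voicing: [risaverb] → [rizaverb]
  E Final Devoicing: [rizaverb] → [rizaverp]
/tupede/:
  A Nasal Assimilation: no change — [tupede]
  B Geminate Reduction: no change — [tupede]
  C Final Vowel Deletion: [tupede] → [tuped]
  D Intervocalic Voicing: [tuped] → [tubed]
  E Final Devoicing: [tubed] → [tubet]

[rizaverp], [tubet]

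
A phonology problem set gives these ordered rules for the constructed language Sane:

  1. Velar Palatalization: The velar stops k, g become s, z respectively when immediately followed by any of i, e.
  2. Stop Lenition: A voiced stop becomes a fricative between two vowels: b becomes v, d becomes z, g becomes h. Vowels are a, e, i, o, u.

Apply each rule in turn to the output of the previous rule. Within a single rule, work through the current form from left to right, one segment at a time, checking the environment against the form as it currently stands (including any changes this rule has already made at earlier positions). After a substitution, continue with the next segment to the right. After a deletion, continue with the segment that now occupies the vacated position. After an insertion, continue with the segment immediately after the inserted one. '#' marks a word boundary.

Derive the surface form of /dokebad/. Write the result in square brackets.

[dosevad]

1 Velar Palatalization: [dokebad] → [dosebad]
2 Stop Lenition: [dosebad] → [dosevad]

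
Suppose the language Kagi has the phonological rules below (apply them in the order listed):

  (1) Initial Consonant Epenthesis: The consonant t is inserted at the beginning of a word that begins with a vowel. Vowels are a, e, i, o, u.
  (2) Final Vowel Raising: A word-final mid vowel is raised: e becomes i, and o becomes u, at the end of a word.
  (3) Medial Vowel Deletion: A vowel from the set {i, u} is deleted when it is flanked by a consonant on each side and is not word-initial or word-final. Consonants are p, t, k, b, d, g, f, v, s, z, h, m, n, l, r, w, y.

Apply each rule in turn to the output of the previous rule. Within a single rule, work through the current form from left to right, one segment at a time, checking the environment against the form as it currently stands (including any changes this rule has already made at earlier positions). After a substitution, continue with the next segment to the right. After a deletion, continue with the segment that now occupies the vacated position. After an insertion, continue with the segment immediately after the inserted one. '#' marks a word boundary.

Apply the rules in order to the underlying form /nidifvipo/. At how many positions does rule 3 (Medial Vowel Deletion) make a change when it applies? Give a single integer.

(1) Initial Consonant Epenthesis: no change — [nidifvipo]
(2) Final Vowel Raising: [nidifvipo] → [nidifvipu]
(3) Medial Vowel Deletion: [nidifvipu] → [ndfvpu]
Rule 3 changed 3 position(s).

3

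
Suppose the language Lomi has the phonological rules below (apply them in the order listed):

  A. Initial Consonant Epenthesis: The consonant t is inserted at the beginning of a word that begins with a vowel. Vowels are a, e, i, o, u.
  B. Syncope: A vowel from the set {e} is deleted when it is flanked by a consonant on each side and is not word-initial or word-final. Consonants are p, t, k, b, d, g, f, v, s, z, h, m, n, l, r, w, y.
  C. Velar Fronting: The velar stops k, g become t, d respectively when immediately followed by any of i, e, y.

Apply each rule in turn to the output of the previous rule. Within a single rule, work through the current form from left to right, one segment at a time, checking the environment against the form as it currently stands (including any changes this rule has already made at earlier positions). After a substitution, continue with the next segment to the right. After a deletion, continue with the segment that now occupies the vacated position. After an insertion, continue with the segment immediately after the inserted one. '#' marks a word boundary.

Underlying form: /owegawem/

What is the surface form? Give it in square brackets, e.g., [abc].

[towgawm]

A Initial Consonant Epenthesis: [owegawem] → [towegawem]
B Syncope: [towegawem] → [towgawm]
C Velar Fronting: no change — [towgawm]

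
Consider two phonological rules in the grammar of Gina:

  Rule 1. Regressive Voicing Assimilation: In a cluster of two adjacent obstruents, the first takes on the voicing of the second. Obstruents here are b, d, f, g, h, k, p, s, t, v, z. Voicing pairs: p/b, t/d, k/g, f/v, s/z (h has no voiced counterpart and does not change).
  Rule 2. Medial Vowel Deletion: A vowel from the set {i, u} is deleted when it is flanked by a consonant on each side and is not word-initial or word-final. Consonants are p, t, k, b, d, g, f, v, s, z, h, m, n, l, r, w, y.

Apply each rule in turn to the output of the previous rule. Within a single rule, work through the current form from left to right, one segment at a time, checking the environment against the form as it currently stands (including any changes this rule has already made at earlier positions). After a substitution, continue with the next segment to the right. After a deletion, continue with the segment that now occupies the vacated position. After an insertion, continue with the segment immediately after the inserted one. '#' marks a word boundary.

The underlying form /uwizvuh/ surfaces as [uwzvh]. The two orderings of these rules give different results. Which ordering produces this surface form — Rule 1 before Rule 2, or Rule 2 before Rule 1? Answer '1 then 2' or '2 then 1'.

1 then 2

Order 1 then 2:
  1 Regressive Voicing Assimilation: no change — [uwizvuh]
  2 Medial Vowel Deletion: [uwizvuh] → [uwzvh]
  result: [uwzvh]
Order 2 then 1:
  2 Medial Vowel Deletion: [uwizvuh] → [uwzvh]
  1 Regressive Voicing Assimilation: [uwzvh] → [uwzfh]
  result: [uwzfh]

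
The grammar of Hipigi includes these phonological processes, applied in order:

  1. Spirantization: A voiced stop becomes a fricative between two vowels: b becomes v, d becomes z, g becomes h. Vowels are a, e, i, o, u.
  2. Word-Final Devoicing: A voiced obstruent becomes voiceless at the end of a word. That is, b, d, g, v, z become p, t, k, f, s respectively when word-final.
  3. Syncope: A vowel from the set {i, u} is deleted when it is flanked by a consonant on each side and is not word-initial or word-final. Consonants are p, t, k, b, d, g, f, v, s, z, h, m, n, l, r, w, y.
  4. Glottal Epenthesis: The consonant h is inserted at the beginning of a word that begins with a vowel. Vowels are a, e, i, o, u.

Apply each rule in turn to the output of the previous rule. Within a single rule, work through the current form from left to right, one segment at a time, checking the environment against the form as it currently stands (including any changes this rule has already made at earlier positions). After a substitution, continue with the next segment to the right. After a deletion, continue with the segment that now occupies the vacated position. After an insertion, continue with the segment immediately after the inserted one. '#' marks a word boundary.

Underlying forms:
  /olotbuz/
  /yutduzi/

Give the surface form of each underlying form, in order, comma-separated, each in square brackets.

/olotbuz/:
  1 Spirantization: no change — [olotbuz]
  2 Word-Final Devoicing: [olotbuz] → [olotbus]
  3 Syncope: [olotbus] → [olotbs]
  4 Glottal Epenthesis: [olotbs] → [holotbs]
/yutduzi/:
  1 Spirantization: no change — [yutduzi]
  2 Word-Final Devoicing: no change — [yutduzi]
  3 Syncope: [yutduzi] → [ytdzi]
  4 Glottal Epenthesis: no change — [ytdzi]

[holotbs], [ytdzi]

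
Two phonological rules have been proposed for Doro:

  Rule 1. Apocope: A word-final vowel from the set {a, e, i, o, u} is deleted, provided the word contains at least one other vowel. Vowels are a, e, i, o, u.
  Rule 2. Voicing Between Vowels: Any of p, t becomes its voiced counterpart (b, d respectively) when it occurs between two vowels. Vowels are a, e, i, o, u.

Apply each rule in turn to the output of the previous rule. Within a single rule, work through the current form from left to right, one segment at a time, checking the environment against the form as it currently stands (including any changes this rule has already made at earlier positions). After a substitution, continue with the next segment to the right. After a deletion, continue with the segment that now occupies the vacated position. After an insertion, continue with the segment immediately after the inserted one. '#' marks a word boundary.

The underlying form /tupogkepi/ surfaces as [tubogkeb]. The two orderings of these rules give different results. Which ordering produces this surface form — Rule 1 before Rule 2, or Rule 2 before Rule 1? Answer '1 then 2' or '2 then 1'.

Order 1 then 2:
  1 Apocope: [tupogkepi] → [tupogkep]
  2 Voicing Between Vowels: [tupogkep] → [tubogkep]
  result: [tubogkep]
Order 2 then 1:
  2 Voicing Between Vowels: [tupogkepi] → [tubogkebi]
  1 Apocope: [tubogkebi] → [tubogkeb]
  result: [tubogkeb]

2 then 1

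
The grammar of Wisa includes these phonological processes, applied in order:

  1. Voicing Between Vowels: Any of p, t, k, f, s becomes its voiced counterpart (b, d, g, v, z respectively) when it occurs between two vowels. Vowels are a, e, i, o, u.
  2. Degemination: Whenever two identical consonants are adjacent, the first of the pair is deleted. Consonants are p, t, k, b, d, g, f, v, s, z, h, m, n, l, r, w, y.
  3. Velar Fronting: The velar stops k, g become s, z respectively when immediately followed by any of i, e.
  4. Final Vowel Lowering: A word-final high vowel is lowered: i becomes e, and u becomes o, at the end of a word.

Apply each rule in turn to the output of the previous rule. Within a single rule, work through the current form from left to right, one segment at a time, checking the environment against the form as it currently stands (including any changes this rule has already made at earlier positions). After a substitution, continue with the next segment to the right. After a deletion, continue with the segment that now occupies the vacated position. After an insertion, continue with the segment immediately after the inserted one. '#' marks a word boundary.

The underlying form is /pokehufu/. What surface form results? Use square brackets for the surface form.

1 Voicing Between Vowels: [pokehufu] → [pogehuvu]
2 Degemination: no change — [pogehuvu]
3 Velar Fronting: [pogehuvu] → [pozehuvu]
4 Final Vowel Lowering: [pozehuvu] → [pozehuvo]

[pozehuvo]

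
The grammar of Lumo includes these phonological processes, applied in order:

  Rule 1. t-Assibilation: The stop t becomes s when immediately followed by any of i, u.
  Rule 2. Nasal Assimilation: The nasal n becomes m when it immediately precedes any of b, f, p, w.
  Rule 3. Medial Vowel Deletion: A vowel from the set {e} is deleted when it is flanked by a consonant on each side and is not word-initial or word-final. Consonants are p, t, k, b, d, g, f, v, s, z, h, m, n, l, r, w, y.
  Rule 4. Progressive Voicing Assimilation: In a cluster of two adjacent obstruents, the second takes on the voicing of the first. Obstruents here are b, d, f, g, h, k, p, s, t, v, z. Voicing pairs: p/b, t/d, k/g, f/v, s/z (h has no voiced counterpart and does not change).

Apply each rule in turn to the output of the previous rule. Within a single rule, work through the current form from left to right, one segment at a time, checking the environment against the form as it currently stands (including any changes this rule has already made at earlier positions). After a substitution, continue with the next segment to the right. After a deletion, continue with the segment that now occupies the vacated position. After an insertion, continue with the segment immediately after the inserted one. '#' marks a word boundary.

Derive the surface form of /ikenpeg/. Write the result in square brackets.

[ikmpk]

Rule 1 t-Assibilation: no change — [ikenpeg]
Rule 2 Nasal Assimilation: [ikenpeg] → [ikempeg]
Rule 3 Medial Vowel Deletion: [ikempeg] → [ikmpg]
Rule 4 Progressive Voicing Assimilation: [ikmpg] → [ikmpk]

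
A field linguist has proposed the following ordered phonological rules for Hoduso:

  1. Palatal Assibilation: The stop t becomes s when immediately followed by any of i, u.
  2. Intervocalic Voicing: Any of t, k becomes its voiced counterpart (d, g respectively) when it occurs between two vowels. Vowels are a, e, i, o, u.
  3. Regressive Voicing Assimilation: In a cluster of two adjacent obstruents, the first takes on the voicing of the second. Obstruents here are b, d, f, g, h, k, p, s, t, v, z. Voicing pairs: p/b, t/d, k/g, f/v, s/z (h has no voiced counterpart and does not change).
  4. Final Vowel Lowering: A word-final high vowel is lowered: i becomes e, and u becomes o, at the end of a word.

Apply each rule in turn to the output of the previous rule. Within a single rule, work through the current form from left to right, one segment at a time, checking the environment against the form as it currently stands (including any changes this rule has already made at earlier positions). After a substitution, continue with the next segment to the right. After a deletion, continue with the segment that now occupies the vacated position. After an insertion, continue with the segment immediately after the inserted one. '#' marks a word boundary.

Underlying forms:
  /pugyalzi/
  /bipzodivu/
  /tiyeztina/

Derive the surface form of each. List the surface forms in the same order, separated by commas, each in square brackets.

/pugyalzi/:
  1 Palatal Assibilation: no change — [pugyalzi]
  2 Intervocalic Voicing: no change — [pugyalzi]
  3 Regressive Voicing Assimilation: no change — [pugyalzi]
  4 Final Vowel Lowering: [pugyalzi] → [pugyalze]
/bipzodivu/:
  1 Palatal Assibilation: no change — [bipzodivu]
  2 Intervocalic Voicing: no change — [bipzodivu]
  3 Regressive Voicing Assimilation: [bipzodivu] → [bibzodivu]
  4 Final Vowel Lowering: [bibzodivu] → [bibzodivo]
/tiyeztina/:
  1 Palatal Assibilation: [tiyeztina] → [siyezsina]
  2 Intervocalic Voicing: no change — [siyezsina]
  3 Regressive Voicing Assimilation: [siyezsina] → [siyessina]
  4 Final Vowel Lowering: no change — [siyessina]

[pugyalze], [bibzodivo], [siyessina]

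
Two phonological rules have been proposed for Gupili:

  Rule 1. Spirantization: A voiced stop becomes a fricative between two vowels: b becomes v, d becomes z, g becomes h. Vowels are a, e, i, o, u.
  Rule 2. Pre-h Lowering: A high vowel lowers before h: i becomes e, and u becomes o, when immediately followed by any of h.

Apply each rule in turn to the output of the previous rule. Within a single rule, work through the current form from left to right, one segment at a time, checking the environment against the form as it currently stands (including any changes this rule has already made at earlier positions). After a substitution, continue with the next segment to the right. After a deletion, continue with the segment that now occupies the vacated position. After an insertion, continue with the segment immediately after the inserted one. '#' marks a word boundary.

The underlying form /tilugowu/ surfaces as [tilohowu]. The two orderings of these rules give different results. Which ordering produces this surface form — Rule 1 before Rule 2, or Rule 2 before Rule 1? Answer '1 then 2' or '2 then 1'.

1 then 2

Order 1 then 2:
  1 Spirantization: [tilugowu] → [tiluhowu]
  2 Pre-h Lowering: [tiluhowu] → [tilohowu]
  result: [tilohowu]
Order 2 then 1:
  2 Pre-h Lowering: no change — [tilugowu]
  1 Spirantization: [tilugowu] → [tiluhowu]
  result: [tiluhowu]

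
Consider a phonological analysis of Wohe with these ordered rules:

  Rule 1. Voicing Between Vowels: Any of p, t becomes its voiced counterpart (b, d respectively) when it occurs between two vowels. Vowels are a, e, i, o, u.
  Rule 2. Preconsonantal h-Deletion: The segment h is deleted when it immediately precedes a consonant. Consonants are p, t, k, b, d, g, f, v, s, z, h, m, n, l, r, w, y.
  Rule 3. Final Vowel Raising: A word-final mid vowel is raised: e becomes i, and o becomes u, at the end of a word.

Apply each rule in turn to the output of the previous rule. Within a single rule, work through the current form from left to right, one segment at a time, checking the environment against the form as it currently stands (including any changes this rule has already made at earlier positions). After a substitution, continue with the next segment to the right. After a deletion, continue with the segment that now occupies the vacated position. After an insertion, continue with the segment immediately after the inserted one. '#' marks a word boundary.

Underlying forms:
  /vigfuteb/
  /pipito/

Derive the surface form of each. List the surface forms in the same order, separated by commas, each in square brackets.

/vigfuteb/:
  Rule 1 Voicing Between Vowels: [vigfuteb] → [vigfudeb]
  Rule 2 Preconsonantal h-Deletion: no change — [vigfudeb]
  Rule 3 Final Vowel Raising: no change — [vigfudeb]
/pipito/:
  Rule 1 Voicing Between Vowels: [pipito] → [pibido]
  Rule 2 Preconsonantal h-Deletion: no change — [pibido]
  Rule 3 Final Vowel Raising: [pibido] → [pibidu]

[vigfudeb], [pibidu]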